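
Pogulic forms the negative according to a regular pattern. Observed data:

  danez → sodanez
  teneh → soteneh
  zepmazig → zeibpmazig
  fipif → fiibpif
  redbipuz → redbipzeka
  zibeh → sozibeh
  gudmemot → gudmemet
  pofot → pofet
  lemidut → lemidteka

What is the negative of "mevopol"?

mevopel

lemidut and gudmemot both end in -t yet inflect differently (lemidteka, gudmemet), so the final letter is not what conditions the rule; the last vowel is.
"mevopol" has last vowel 'o'. The stems whose last vowel is 'o' (gudmemot → gudmemet, pofot → pofet) change the last vowel to 'e'.
The other patterns: stems whose last vowel is 'u' delete the last vowel and add -eka; stems whose last vowel is 'e' add the prefix so-; stems whose last vowel is 'i' insert -ib- after the first vowel.
So mevopol → mevopel.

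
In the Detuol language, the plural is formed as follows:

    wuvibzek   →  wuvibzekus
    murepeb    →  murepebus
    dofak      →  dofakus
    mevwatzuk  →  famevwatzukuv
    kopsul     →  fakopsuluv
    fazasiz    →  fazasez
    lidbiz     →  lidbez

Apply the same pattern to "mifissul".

famifissuluv

wuvibzek and mevwatzuk both end in -k yet inflect differently (wuvibzekus, famevwatzukuv), so the final letter is not what conditions the rule; the last vowel is.
"mifissul" has last vowel 'u'. The stems whose last vowel is 'u' (mevwatzuk → famevwatzukuv, kopsul → fakopsuluv) add fa- … -uv around the stem.
So mifissul → famifissuluv.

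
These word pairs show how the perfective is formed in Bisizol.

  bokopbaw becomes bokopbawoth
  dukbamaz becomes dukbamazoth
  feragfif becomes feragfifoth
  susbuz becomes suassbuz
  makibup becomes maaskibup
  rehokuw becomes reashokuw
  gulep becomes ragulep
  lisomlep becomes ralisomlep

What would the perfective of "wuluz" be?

wuasluz

dukbamaz and susbuz both end in -z yet inflect differently (dukbamazoth, suassbuz), so the final letter is not what conditions the rule; the last vowel is.
"wuluz" has last vowel 'u'. The stems whose last vowel is 'u' (susbuz → suassbuz, makibup → maaskibup, rehokuw → reashokuw) insert -as- after the first vowel.
So wuluz → wuasluz.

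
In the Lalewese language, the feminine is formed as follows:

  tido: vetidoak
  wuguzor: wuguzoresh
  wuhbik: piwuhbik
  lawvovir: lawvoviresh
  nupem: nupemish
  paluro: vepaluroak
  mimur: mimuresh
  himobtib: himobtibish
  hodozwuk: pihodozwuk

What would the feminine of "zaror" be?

mimur and hodozwuk both have last vowel 'u' yet inflect differently (mimuresh, pihodozwuk), so the last vowel is not what conditions the rule; the final letter is.
"zaror" ends in -r. The stems ending in -r (mimur → mimuresh, wuguzor → wuguzoresh, lawvovir → lawvoviresh) add -esh.
The other patterns: stems ending in -k add the prefix pi-; stems ending in -o add ve- … -ak around the stem; stems ending in -b or -m add -ish.
So zaror → zaroresh.

zaroresh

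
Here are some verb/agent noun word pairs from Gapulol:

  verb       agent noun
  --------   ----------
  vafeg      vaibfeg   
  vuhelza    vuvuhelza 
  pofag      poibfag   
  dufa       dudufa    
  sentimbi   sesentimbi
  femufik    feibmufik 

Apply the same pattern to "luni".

pofag and dufa both have last vowel 'a' yet inflect differently (poibfag, dudufa), so the last vowel is not what conditions the rule; whether the stem ends in a vowel or a consonant is.
"luni" ends in a vowel. The stems ending in a vowel (dufa → dudufa, sentimbi → sesentimbi, vuhelza → vuvuhelza) repeat the first consonant+vowel as a prefix.
The other pattern: stems ending in a consonant insert -ib- after the first vowel.
So luni → luluni.

luluni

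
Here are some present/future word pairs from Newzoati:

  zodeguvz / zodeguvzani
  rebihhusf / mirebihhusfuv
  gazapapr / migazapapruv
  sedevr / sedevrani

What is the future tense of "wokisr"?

miwokisruv

sedevr and gazapapr both end in -r yet inflect differently (sedevrani, migazapapruv), so the final letter is not what conditions the rule; the second-to-last letter is.
"wokisr" has second-to-last letter 's'. The one such stem in the data (rebihhusf → mirebihhusfuv) adds mi- … -uv around the stem, so the same rule applies.
The other pattern: stems whose second-to-last letter is 'v' add -ani.
So wokisr → miwokisruv.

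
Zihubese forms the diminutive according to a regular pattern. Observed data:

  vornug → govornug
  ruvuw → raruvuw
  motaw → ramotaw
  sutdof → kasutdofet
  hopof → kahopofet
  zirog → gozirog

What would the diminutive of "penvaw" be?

ruvuw and vornug both have last vowel 'u' yet inflect differently (raruvuw, govornug), so the last vowel is not what conditions the rule; the final letter is.
"penvaw" ends in -w. The stems ending in -w (motaw → ramotaw, ruvuw → raruvuw) add the prefix ra-.
The other patterns: stems ending in -f add ka- … -et around the stem; stems ending in -g add the prefix go-.
So penvaw → rapenvaw.

rapenvaw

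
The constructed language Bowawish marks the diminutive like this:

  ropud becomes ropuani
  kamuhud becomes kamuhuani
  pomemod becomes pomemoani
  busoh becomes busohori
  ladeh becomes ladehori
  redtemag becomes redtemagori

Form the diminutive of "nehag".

nehagori

pomemod and busoh both have last vowel 'o' yet inflect differently (pomemoani, busohori), so the last vowel is not what conditions the rule; the final letter is.
"nehag" ends in -g. The one such stem in the data (redtemag → redtemagori) adds -ori, so the same rule applies.
So nehag → nehagori.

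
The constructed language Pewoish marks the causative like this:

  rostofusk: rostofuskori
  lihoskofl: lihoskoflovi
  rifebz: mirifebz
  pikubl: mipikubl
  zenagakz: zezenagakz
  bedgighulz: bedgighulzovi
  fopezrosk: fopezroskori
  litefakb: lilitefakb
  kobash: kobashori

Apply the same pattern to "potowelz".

"potowelz" has second-to-last letter 'l'. The one such stem in the data (bedgighulz → bedgighulzovi) adds -ovi, so the same rule applies.
So potowelz → potowelzovi.

potowelzovi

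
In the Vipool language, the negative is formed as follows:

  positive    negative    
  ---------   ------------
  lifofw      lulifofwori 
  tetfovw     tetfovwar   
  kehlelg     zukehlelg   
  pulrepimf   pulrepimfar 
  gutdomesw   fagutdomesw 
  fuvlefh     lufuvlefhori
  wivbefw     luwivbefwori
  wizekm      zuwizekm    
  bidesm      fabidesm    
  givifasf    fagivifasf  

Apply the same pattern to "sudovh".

sudovhar

gutdomesw and wivbefw both end in -w yet inflect differently (fagutdomesw, luwivbefwori), so the final letter is not what conditions the rule; the second-to-last letter is.
"sudovh" has second-to-last letter 'v'. The one such stem in the data (tetfovw → tetfovwar) adds -ar, so the same rule applies.
So sudovh → sudovhar.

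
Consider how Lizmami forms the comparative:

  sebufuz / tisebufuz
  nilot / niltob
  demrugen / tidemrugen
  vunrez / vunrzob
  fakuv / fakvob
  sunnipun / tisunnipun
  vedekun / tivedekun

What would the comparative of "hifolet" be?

tihifolet

vunrez and sebufuz both end in -z yet inflect differently (vunrzob, tisebufuz), so the final letter is not what conditions the rule; the number of vowels is.
"hifolet" has 3 vowels. The stems with 3 vowels (vedekun → tivedekun, demrugen → tidemrugen, sebufuz → tisebufuz) add the prefix ti-.
So hifolet → tihifolet.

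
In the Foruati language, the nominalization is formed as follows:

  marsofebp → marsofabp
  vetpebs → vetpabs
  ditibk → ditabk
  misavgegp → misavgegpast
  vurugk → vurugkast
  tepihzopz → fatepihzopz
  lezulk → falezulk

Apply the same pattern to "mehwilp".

famehwilp

marsofebp and misavgegp both end in -p yet inflect differently (marsofabp, misavgegpast), so the final letter is not what conditions the rule; the second-to-last letter is.
"mehwilp" has second-to-last letter 'l'. The one such stem in the data (lezulk → falezulk) adds the prefix fa-, so the same rule applies.
The other patterns: stems whose second-to-last letter is 'b' change the last vowel to 'a'; stems whose second-to-last letter is 'g' add -ast.
So mehwilp → famehwilp.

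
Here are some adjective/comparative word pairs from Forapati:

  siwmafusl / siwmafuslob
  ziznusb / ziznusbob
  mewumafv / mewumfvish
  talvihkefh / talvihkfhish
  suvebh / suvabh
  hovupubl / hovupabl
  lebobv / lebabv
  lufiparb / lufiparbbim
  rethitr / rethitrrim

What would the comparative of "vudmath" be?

talvihkefh and suvebh both end in -h yet inflect differently (talvihkfhish, suvabh), so the final letter is not what conditions the rule; the second-to-last letter is.
"vudmath" has second-to-last letter 't'. The one such stem in the data (rethitr → rethitrrim) doubles the final consonant and adds -im (as does lufiparb), so the same rule applies.
The other patterns: stems whose second-to-last letter is 's' add -ob; stems whose second-to-last letter is 'f' delete the last vowel and add -ish; stems whose second-to-last letter is 'b' change the last vowel to 'a'.
So vudmath → vudmathhim.

vudmathhim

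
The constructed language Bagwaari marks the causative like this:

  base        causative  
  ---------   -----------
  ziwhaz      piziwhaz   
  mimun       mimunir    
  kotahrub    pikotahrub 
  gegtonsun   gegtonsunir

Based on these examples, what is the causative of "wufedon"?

gegtonsun and kotahrub both have last vowel 'u' yet inflect differently (gegtonsunir, pikotahrub), so the last vowel is not what conditions the rule; the final letter is.
"wufedon" ends in -n. The stems ending in -n (gegtonsun → gegtonsunir, mimun → mimunir) add -ir.
The other pattern: stems ending in -b or -z add the prefix pi-.
So wufedon → wufedonir.

wufedonir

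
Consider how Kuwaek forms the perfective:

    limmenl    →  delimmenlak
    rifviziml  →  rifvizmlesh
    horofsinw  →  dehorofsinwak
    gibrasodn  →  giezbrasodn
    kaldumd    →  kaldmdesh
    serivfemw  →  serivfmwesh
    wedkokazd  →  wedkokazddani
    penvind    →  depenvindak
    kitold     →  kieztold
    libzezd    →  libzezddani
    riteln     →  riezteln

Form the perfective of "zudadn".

zuezdadn

horofsinw and serivfemw both end in -w yet inflect differently (dehorofsinwak, serivfmwesh), so the final letter is not what conditions the rule; the second-to-last letter is.
"zudadn" has second-to-last letter 'd'. The one such stem in the data (gibrasodn → giezbrasodn) inserts -ez- after the first vowel (as do kitold, riteln), so the same rule applies.
So zudadn → zuezdadn.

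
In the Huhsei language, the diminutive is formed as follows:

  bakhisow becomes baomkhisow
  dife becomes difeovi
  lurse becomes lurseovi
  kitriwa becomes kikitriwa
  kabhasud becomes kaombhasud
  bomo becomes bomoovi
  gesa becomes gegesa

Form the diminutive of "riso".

"riso" ends in -o. The one such stem in the data (bomo → bomoovi) adds -ovi, so the same rule applies.
The other patterns: stems ending in -a repeat the first consonant+vowel as a prefix; stems ending in -d or -w insert -om- after the first vowel.
So riso → risoovi.

risoovi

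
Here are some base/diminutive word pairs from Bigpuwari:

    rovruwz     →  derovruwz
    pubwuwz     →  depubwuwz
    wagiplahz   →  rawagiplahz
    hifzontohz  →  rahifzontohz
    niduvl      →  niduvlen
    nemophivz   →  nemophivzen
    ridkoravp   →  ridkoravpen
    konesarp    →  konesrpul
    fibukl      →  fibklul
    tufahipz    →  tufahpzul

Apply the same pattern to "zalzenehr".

razalzenehr

"zalzenehr" has second-to-last letter 'h'. The stems whose second-to-last letter is 'h' (wagiplahz → rawagiplahz, hifzontohz → rahifzontohz) add the prefix ra-.
So zalzenehr → razalzenehr.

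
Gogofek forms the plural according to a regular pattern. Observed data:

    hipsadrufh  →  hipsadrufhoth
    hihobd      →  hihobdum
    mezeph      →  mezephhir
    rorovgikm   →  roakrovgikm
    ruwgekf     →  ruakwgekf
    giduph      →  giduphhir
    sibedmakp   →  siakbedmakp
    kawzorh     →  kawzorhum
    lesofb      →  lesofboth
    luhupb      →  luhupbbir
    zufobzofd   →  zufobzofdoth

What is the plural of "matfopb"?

"matfopb" has second-to-last letter 'p'. The stems whose second-to-last letter is 'p' (mezeph → mezephhir, giduph → giduphhir, luhupb → luhupbbir) double the final consonant and add -ir.
The other patterns: stems whose second-to-last letter is 'k' insert -ak- after the first vowel; stems whose second-to-last letter is 'f' add -oth; stems whose second-to-last letter is 'b' or 'r' add -um.
So matfopb → matfopbbir.

matfopbbir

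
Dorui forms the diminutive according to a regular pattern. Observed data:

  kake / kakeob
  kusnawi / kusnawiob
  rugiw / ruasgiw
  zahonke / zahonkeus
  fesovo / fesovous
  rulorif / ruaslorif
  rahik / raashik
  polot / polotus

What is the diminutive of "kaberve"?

"kaberve" begins with k-. The stems beginning with k- (kake → kakeob, kusnawi → kusnawiob) add -ob.
The other patterns: stems beginning with r- insert -as- after the first vowel; stems beginning with f-, p- or z- add -us.
So kaberve → kaberveob.

kaberveob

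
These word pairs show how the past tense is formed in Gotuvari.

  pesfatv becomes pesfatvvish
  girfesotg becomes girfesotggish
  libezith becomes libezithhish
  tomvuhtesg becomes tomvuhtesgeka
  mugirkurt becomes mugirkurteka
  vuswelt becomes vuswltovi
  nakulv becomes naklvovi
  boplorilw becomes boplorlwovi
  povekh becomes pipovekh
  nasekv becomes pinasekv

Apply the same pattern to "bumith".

girfesotg and tomvuhtesg both end in -g yet inflect differently (girfesotggish, tomvuhtesgeka), so the final letter is not what conditions the rule; the second-to-last letter is.
"bumith" has second-to-last letter 't'. The stems whose second-to-last letter is 't' (pesfatv → pesfatvvish, girfesotg → girfesotggish, libezith → libezithhish) double the final consonant and add -ish.
The other patterns: stems whose second-to-last letter is 'r' or 's' add -eka; stems whose second-to-last letter is 'l' delete the last vowel and add -ovi; stems whose second-to-last letter is 'k' add the prefix pi-.
So bumith → bumithhish.

bumithhish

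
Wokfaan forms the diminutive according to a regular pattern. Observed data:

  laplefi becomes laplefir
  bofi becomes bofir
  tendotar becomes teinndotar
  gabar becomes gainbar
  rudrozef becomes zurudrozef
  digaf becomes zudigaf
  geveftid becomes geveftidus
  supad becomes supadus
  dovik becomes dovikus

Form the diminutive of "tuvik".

tuvikus

tendotar and digaf both have last vowel 'a' yet inflect differently (teinndotar, zudigaf), so the last vowel is not what conditions the rule; the final letter is.
"tuvik" ends in -k. The one such stem in the data (dovik → dovikus) adds -us, so the same rule applies.
The other patterns: stems ending in -i drop the final letter and add -ir; stems ending in -r insert -in- after the first vowel; stems ending in -f add the prefix zu-.
So tuvik → tuvikus.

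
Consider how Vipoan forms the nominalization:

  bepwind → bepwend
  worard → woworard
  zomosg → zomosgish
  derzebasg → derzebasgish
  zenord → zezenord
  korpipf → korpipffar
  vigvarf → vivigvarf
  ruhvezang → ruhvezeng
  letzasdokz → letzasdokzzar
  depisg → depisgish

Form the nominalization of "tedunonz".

vigvarf and korpipf both end in -f yet inflect differently (vivigvarf, korpipffar), so the final letter is not what conditions the rule; the second-to-last letter is.
"tedunonz" has second-to-last letter 'n'. The stems whose second-to-last letter is 'n' (bepwind → bepwend, ruhvezang → ruhvezeng) change the last vowel to 'e'.
So tedunonz → tedunenz.

tedunenz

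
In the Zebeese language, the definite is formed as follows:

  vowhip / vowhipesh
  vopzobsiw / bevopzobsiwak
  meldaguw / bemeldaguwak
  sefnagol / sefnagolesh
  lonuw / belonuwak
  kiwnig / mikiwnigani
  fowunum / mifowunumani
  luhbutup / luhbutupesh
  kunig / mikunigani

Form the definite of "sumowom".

meldaguw and luhbutup both have last vowel 'u' yet inflect differently (bemeldaguwak, luhbutupesh), so the last vowel is not what conditions the rule; the final letter is.
"sumowom" ends in -m. The one such stem in the data (fowunum → mifowunumani) adds mi- … -ani around the stem, so the same rule applies.
The other patterns: stems ending in -w add be- … -ak around the stem; stems ending in -l or -p add -esh.
So sumowom → misumowomani.

misumowomani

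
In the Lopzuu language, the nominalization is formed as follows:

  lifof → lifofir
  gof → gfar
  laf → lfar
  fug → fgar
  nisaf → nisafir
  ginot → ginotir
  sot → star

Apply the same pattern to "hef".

gof and nisaf both end in -f yet inflect differently (gfar, nisafir), so the final letter is not what conditions the rule; the number of vowels is.
"hef" has 1 vowel. The stems with 1 vowel (gof → gfar, fug → fgar, laf → lfar) delete the last vowel and add -ar.
The other pattern: stems with 2 vowels add -ir.
So hef → hfar.

hfar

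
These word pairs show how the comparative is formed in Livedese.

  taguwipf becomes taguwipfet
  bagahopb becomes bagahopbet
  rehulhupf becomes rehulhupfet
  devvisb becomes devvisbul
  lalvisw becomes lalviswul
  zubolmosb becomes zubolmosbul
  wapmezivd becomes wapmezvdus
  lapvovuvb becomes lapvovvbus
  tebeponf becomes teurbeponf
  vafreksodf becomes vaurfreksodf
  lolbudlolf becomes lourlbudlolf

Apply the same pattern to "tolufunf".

tourlufunf

bagahopb and devvisb both end in -b yet inflect differently (bagahopbet, devvisbul), so the final letter is not what conditions the rule; the second-to-last letter is.
"tolufunf" has second-to-last letter 'n'. The one such stem in the data (tebeponf → teurbeponf) inserts -ur- after the first vowel (as do vafreksodf, lolbudlolf), so the same rule applies.
The other patterns: stems whose second-to-last letter is 'p' add -et; stems whose second-to-last letter is 's' add -ul; stems whose second-to-last letter is 'v' delete the last vowel and add -us.
So tolufunf → tourlufunf.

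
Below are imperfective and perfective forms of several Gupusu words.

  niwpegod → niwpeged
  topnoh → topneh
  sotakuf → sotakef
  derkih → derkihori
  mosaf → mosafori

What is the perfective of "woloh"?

"woloh" has last vowel 'o'. The stems whose last vowel is 'o' (niwpegod → niwpeged, topnoh → topneh) change the last vowel to 'e'.
The other pattern: stems whose last vowel is 'a' or 'i' add -ori.
So woloh → woleh.

woleh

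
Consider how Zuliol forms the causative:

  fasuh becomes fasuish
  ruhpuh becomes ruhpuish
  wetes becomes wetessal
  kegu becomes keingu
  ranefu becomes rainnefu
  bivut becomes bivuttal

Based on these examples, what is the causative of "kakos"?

"kakos" ends in -s. The one such stem in the data (wetes → wetessal) doubles the final consonant and adds -al (as does bivut), so the same rule applies.
The other patterns: stems ending in -u insert -in- after the first vowel; stems ending in -h drop the final letter and add -ish.
So kakos → kakossal.

kakossal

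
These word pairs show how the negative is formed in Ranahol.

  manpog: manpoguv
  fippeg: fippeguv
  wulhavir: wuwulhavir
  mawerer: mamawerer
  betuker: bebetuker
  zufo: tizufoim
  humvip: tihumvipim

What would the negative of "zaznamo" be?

fippeg and mawerer both have last vowel 'e' yet inflect differently (fippeguv, mamawerer), so the last vowel is not what conditions the rule; the final letter is.
"zaznamo" ends in -o. The one such stem in the data (zufo → tizufoim) adds ti- … -im around the stem, so the same rule applies.
So zaznamo → tizaznamoim.

tizaznamoim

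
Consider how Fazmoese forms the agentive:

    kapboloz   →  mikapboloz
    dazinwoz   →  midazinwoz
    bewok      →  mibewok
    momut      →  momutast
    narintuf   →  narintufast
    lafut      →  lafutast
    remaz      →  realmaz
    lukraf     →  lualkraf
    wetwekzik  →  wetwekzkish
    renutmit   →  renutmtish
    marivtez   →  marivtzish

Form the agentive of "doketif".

doketfish

kapboloz and remaz both end in -z yet inflect differently (mikapboloz, realmaz), so the final letter is not what conditions the rule; the last vowel is.
"doketif" has last vowel 'i'. The stems whose last vowel is 'i' (wetwekzik → wetwekzkish, renutmit → renutmtish) delete the last vowel and add -ish.
The other patterns: stems whose last vowel is 'o' add the prefix mi-; stems whose last vowel is 'u' add -ast; stems whose last vowel is 'a' insert -al- after the first vowel.
So doketif → doketfish.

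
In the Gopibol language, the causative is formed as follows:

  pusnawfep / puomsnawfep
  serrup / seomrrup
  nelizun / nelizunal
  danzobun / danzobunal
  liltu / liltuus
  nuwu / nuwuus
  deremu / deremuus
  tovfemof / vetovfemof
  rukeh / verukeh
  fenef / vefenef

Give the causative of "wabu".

serrup and nelizun both have last vowel 'u' yet inflect differently (seomrrup, nelizunal), so the last vowel is not what conditions the rule; the final letter is.
"wabu" ends in -u. The stems ending in -u (liltu → liltuus, nuwu → nuwuus, deremu → deremuus) add -us.
So wabu → wabuus.

wabuus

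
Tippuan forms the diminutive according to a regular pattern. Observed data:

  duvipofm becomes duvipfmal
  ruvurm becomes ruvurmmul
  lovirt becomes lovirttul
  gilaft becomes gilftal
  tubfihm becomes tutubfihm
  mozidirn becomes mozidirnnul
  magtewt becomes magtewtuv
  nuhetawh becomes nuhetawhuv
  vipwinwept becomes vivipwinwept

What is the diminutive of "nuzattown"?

nuzattownuv

duvipofm and ruvurm both end in -m yet inflect differently (duvipfmal, ruvurmmul), so the final letter is not what conditions the rule; the second-to-last letter is.
"nuzattown" has second-to-last letter 'w'. The stems whose second-to-last letter is 'w' (nuhetawh → nuhetawhuv, magtewt → magtewtuv) add -uv.
The other patterns: stems whose second-to-last letter is 'f' delete the last vowel and add -al; stems whose second-to-last letter is 'r' double the final consonant and add -ul; stems whose second-to-last letter is 'h' or 'p' repeat the first consonant+vowel as a prefix.
So nuzattown → nuzattownuv.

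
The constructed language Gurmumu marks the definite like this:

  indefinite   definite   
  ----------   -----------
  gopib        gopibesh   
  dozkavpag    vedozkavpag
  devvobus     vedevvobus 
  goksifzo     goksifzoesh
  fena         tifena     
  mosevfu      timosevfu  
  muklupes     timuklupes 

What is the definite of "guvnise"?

devvobus and muklupes both end in -s yet inflect differently (vedevvobus, timuklupes), so the final letter is not what conditions the rule; the first letter is.
"guvnise" begins with g-. The stems beginning with g- (gopib → gopibesh, goksifzo → goksifzoesh) add -esh.
The other patterns: stems beginning with d- add the prefix ve-; stems beginning with f- or m- add the prefix ti-.
So guvnise → guvniseesh.

guvniseesh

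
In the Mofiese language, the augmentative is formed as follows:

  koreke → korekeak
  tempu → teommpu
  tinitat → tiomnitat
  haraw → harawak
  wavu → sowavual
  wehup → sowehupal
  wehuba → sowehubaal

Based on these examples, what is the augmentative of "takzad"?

taomkzad

"takzad" begins with t-. The stems beginning with t- (tinitat → tiomnitat, tempu → teommpu) insert -om- after the first vowel.
The other patterns: stems beginning with h- or k- add -ak; stems beginning with w- add so- … -al around the stem.
So takzad → taomkzad.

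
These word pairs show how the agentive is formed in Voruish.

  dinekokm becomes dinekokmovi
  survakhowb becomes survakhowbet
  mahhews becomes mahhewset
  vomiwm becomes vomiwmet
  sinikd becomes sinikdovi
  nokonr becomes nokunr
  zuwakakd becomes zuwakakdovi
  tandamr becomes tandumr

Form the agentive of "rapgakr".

rapgakrovi

vomiwm and dinekokm both end in -m yet inflect differently (vomiwmet, dinekokmovi), so the final letter is not what conditions the rule; the second-to-last letter is.
"rapgakr" has second-to-last letter 'k'. The stems whose second-to-last letter is 'k' (sinikd → sinikdovi, dinekokm → dinekokmovi, zuwakakd → zuwakakdovi) add -ovi.
The other patterns: stems whose second-to-last letter is 'w' add -et; stems whose second-to-last letter is 'm' or 'n' change the last vowel to 'u'.
So rapgakr → rapgakrovi.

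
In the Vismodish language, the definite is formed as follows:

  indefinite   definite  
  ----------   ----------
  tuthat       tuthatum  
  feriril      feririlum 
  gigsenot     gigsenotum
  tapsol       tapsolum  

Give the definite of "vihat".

vihatum

Every pair shown (tuthat → tuthatum, feriril → feririlum, gigsenot → gigsenotum, …) follows the same rule: add -um.
So vihat → vihatum.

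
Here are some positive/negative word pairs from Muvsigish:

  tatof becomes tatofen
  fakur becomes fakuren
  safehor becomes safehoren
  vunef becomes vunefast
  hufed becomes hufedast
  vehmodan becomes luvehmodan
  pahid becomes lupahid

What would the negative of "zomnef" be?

zomnefast

tatof and vunef both end in -f yet inflect differently (tatofen, vunefast), so the final letter is not what conditions the rule; the last vowel is.
"zomnef" has last vowel 'e'. The stems whose last vowel is 'e' (vunef → vunefast, hufed → hufedast) add -ast.
So zomnef → zomnefast.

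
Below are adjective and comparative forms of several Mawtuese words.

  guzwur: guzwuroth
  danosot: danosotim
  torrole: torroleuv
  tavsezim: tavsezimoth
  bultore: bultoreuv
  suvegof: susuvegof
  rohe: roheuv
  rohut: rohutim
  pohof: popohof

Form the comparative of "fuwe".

fuweuv

pohof and danosot both have last vowel 'o' yet inflect differently (popohof, danosotim), so the last vowel is not what conditions the rule; the final letter is.
"fuwe" ends in -e. The stems ending in -e (bultore → bultoreuv, torrole → torroleuv, rohe → roheuv) add -uv.
So fuwe → fuweuv.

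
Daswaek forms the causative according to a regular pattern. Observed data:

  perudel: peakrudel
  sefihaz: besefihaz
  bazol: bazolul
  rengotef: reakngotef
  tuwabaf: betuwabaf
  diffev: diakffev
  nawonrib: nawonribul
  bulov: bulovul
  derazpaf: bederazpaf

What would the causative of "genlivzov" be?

derazpaf and rengotef both end in -f yet inflect differently (bederazpaf, reakngotef), so the final letter is not what conditions the rule; the last vowel is.
"genlivzov" has last vowel 'o'. The stems whose last vowel is 'o' (bulov → bulovul, bazol → bazolul) add -ul.
So genlivzov → genlivzovul.

genlivzovul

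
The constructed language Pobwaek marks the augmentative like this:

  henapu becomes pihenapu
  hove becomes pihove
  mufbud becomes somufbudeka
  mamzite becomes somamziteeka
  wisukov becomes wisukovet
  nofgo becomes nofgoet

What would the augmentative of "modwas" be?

hove and mamzite both end in -e yet inflect differently (pihove, somamziteeka), so the final letter is not what conditions the rule; the first letter is.
"modwas" begins with m-. The stems beginning with m- (mufbud → somufbudeka, mamzite → somamziteeka) add so- … -eka around the stem.
So modwas → somodwaseka.

somodwaseka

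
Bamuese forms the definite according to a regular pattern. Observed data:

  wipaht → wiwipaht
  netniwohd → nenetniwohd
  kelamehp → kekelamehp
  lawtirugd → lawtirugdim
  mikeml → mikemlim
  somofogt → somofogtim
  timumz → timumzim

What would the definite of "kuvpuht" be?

netniwohd and lawtirugd both end in -d yet inflect differently (nenetniwohd, lawtirugdim), so the final letter is not what conditions the rule; the second-to-last letter is.
"kuvpuht" has second-to-last letter 'h'. The stems whose second-to-last letter is 'h' (wipaht → wiwipaht, netniwohd → nenetniwohd, kelamehp → kekelamehp) repeat the first consonant+vowel as a prefix.
The other pattern: stems whose second-to-last letter is 'g' or 'm' add -im.
So kuvpuht → kukuvpuht.

kukuvpuht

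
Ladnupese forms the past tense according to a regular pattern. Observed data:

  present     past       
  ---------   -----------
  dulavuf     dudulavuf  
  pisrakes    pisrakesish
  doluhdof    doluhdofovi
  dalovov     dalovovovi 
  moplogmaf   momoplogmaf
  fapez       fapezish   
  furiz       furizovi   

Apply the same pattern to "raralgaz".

fapez and furiz both end in -z yet inflect differently (fapezish, furizovi), so the final letter is not what conditions the rule; the last vowel is.
"raralgaz" has last vowel 'a'. The one such stem in the data (moplogmaf → momoplogmaf) repeats the first consonant+vowel as a prefix (as does dulavuf), so the same rule applies.
The other patterns: stems whose last vowel is 'e' add -ish; stems whose last vowel is 'i' or 'o' add -ovi.
So raralgaz → rararalgaz.

rararalgaz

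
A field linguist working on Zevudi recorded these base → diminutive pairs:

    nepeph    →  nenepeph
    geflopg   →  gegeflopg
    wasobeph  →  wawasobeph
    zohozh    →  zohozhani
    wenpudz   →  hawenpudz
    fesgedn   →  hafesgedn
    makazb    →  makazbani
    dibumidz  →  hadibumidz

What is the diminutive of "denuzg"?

wasobeph and zohozh both end in -h yet inflect differently (wawasobeph, zohozhani), so the final letter is not what conditions the rule; the second-to-last letter is.
"denuzg" has second-to-last letter 'z'. The stems whose second-to-last letter is 'z' (makazb → makazbani, zohozh → zohozhani) add -ani.
The other patterns: stems whose second-to-last letter is 'd' add the prefix ha-; stems whose second-to-last letter is 'p' repeat the first consonant+vowel as a prefix.
So denuzg → denuzgani.

denuzgani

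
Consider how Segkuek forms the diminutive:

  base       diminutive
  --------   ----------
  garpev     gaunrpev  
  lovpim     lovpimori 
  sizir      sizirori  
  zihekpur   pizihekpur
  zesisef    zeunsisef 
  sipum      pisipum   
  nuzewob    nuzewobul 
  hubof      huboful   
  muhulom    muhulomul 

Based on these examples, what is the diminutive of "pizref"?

piunzref

sipum and muhulom both end in -m yet inflect differently (pisipum, muhulomul), so the final letter is not what conditions the rule; the last vowel is.
"pizref" has last vowel 'e'. The stems whose last vowel is 'e' (garpev → gaunrpev, zesisef → zeunsisef) insert -un- after the first vowel.
So pizref → piunzref.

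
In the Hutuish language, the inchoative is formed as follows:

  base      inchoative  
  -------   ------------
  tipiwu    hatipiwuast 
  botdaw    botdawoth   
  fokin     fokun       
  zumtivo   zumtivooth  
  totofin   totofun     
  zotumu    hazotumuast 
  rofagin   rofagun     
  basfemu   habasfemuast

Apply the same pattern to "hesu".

hahesuast

totofin and tipiwu both begin with t- yet inflect differently (totofun, hatipiwuast), so the first letter is not what conditions the rule; the final letter is.
"hesu" ends in -u. The stems ending in -u (zotumu → hazotumuast, basfemu → habasfemuast, tipiwu → hatipiwuast) add ha- … -ast around the stem.
The other patterns: stems ending in -n change the last vowel to 'u'; stems ending in -o or -w add -oth.
So hesu → hahesuast.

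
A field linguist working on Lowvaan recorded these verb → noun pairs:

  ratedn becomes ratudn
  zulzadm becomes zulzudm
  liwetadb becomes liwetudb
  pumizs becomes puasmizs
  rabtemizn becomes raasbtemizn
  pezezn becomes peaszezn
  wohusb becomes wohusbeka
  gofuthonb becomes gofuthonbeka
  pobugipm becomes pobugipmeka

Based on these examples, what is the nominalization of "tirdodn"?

tirdudn

ratedn and rabtemizn both end in -n yet inflect differently (ratudn, raasbtemizn), so the final letter is not what conditions the rule; the second-to-last letter is.
"tirdodn" has second-to-last letter 'd'. The stems whose second-to-last letter is 'd' (ratedn → ratudn, zulzadm → zulzudm, liwetadb → liwetudb) change the last vowel to 'u'.
The other patterns: stems whose second-to-last letter is 'z' insert -as- after the first vowel; stems whose second-to-last letter is 'n', 'p' or 's' add -eka.
So tirdodn → tirdudn.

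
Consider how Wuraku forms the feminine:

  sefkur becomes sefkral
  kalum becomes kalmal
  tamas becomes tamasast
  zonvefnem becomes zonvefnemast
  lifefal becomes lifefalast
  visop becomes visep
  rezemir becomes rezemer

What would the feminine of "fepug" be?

fepgal

kalum and zonvefnem both end in -m yet inflect differently (kalmal, zonvefnemast), so the final letter is not what conditions the rule; the last vowel is.
"fepug" has last vowel 'u'. The stems whose last vowel is 'u' (sefkur → sefkral, kalum → kalmal) delete the last vowel and add -al.
The other patterns: stems whose last vowel is 'a' or 'e' add -ast; stems whose last vowel is 'i' or 'o' change the last vowel to 'e'.
So fepug → fepgal.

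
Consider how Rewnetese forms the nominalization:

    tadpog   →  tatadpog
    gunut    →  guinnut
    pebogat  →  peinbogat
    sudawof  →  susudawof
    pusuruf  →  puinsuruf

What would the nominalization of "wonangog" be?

wowonangog

pusuruf and sudawof both end in -f yet inflect differently (puinsuruf, susudawof), so the final letter is not what conditions the rule; the last vowel is.
"wonangog" has last vowel 'o'. The stems whose last vowel is 'o' (sudawof → susudawof, tadpog → tatadpog) repeat the first consonant+vowel as a prefix.
The other pattern: stems whose last vowel is 'a' or 'u' insert -in- after the first vowel.
So wonangog → wowonangog.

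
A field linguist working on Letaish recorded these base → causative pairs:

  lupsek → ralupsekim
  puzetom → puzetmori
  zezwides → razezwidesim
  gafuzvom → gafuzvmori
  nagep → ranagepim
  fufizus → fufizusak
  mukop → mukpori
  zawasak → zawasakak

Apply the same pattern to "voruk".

"voruk" has last vowel 'u'. The one such stem in the data (fufizus → fufizusak) adds -ak, so the same rule applies.
The other patterns: stems whose last vowel is 'o' delete the last vowel and add -ori; stems whose last vowel is 'e' add ra- … -im around the stem.
So voruk → vorukak.

vorukak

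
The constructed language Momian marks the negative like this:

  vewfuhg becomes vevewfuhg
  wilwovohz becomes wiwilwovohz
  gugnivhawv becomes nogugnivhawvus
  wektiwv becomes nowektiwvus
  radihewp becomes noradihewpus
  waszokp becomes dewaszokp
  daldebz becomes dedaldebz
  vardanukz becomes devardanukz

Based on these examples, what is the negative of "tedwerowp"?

"tedwerowp" has second-to-last letter 'w'. The stems whose second-to-last letter is 'w' (gugnivhawv → nogugnivhawvus, wektiwv → nowektiwvus, radihewp → noradihewpus) add no- … -us around the stem.
The other patterns: stems whose second-to-last letter is 'h' repeat the first consonant+vowel as a prefix; stems whose second-to-last letter is 'b' or 'k' add the prefix de-.
So tedwerowp → notedwerowpus.

notedwerowpus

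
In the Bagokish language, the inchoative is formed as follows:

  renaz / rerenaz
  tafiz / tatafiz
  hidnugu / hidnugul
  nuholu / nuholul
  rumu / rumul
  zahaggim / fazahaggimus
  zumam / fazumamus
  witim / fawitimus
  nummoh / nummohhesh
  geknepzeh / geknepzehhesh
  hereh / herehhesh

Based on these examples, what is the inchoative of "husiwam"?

tafiz and zahaggim both have last vowel 'i' yet inflect differently (tatafiz, fazahaggimus), so the last vowel is not what conditions the rule; the final letter is.
"husiwam" ends in -m. The stems ending in -m (zahaggim → fazahaggimus, zumam → fazumamus, witim → fawitimus) add fa- … -us around the stem.
The other patterns: stems ending in -z repeat the first consonant+vowel as a prefix; stems ending in -u drop the final letter and add -ul; stems ending in -h double the final consonant and add -esh.
So husiwam → fahusiwamus.

fahusiwamus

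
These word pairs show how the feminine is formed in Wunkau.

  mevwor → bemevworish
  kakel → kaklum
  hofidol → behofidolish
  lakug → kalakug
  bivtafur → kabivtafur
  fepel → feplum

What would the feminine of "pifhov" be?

hofidol and kakel both end in -l yet inflect differently (behofidolish, kaklum), so the final letter is not what conditions the rule; the last vowel is.
"pifhov" has last vowel 'o'. The stems whose last vowel is 'o' (mevwor → bemevworish, hofidol → behofidolish) add be- … -ish around the stem.
So pifhov → bepifhovish.

bepifhovish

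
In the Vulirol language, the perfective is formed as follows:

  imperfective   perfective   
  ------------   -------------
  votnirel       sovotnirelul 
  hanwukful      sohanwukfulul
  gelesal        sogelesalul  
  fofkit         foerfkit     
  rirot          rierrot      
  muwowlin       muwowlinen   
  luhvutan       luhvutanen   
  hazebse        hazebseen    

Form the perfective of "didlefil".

sodidlefilul

fofkit and muwowlin both have last vowel 'i' yet inflect differently (foerfkit, muwowlinen), so the last vowel is not what conditions the rule; the final letter is.
"didlefil" ends in -l. The stems ending in -l (votnirel → sovotnirelul, hanwukful → sohanwukfulul, gelesal → sogelesalul) add so- … -ul around the stem.
The other patterns: stems ending in -t insert -er- after the first vowel; stems ending in -e or -n add -en.
So didlefil → sodidlefilul.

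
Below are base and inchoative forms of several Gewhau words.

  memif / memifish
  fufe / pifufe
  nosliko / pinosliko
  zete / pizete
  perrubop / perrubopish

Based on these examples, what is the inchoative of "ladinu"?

nosliko and perrubop both have last vowel 'o' yet inflect differently (pinosliko, perrubopish), so the last vowel is not what conditions the rule; whether the stem ends in a vowel or a consonant is.
"ladinu" ends in a vowel. The stems ending in a vowel (nosliko → pinosliko, fufe → pifufe, zete → pizete) add the prefix pi-.
So ladinu → piladinu.

piladinu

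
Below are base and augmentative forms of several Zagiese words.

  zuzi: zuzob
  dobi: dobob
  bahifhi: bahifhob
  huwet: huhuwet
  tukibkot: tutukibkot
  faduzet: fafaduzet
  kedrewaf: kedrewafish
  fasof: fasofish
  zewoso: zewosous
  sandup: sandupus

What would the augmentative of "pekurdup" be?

tukibkot and fasof both have last vowel 'o' yet inflect differently (tutukibkot, fasofish), so the last vowel is not what conditions the rule; the final letter is.
"pekurdup" ends in -p. The one such stem in the data (sandup → sandupus) adds -us, so the same rule applies.
So pekurdup → pekurdupus.

pekurdupus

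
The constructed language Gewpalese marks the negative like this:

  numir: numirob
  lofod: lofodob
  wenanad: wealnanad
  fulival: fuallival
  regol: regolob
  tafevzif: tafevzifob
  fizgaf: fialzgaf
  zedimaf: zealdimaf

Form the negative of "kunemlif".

wenanad and lofod both end in -d yet inflect differently (wealnanad, lofodob), so the final letter is not what conditions the rule; the last vowel is.
"kunemlif" has last vowel 'i'. The stems whose last vowel is 'i' (tafevzif → tafevzifob, numir → numirob) add -ob.
So kunemlif → kunemlifob.

kunemlifob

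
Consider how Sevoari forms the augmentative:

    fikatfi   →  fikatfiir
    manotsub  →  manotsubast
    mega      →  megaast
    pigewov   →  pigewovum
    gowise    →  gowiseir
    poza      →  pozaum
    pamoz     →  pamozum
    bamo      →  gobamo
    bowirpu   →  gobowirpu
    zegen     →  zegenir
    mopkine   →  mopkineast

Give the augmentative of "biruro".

gobiruro

"biruro" begins with b-. The stems beginning with b- (bowirpu → gobowirpu, bamo → gobamo) add the prefix go-.
The other patterns: stems beginning with m- add -ast; stems beginning with p- add -um; stems beginning with f-, g- or z- add -ir.
So biruro → gobiruro.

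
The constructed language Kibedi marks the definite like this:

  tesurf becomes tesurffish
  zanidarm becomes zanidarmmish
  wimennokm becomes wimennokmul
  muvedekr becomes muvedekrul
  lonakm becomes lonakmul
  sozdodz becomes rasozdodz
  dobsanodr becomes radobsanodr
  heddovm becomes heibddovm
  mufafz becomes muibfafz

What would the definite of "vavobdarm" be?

vavobdarmmish

zanidarm and wimennokm both end in -m yet inflect differently (zanidarmmish, wimennokmul), so the final letter is not what conditions the rule; the second-to-last letter is.
"vavobdarm" has second-to-last letter 'r'. The stems whose second-to-last letter is 'r' (tesurf → tesurffish, zanidarm → zanidarmmish) double the final consonant and add -ish.
So vavobdarm → vavobdarmmish.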